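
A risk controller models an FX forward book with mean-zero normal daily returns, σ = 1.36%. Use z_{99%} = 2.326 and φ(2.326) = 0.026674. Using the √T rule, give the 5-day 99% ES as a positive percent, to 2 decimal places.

σ_{5d} = 1.36% × √5 = 3.041%.
ES multiplier = φ(z)/(1−α) = 0.026674/0.01 = 2.667.
ES = 3.041% × 2.667 = 8.110%.

8.11%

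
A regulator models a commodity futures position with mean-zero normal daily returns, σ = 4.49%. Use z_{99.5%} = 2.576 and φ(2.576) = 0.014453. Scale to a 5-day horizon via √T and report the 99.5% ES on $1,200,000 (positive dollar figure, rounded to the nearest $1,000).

σ_{5d} = 4.49% × √5 = 10.040%.
ES multiplier = φ(z)/(1−α) = 0.014453/0.005 = 2.891.
ES = 10.040% × 2.891 = 29.026%; on $1,200,000: $348,312.

$348,000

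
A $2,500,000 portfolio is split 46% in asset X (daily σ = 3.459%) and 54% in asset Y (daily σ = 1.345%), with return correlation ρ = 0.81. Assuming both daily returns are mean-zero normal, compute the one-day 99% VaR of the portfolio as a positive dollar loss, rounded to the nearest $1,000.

$129,000

σ_p² = 0.46²·3.459² + 0.54²·1.345² + 2·0.81·0.46·0.54·3.459·1.345 = 4.9314 (%²).
σ_p = √4.9314 = 2.221%.
At 99%, z = 2.326.
VaR = 2.326 × 2.221% = 5.166%; on $2,500,000 that is $129,150.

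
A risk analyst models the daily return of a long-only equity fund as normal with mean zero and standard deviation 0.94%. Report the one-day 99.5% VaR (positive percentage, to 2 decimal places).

2.42%

At 99.5% one-sided, z = 2.576.
VaR = z·σ = 2.576 × 0.94% = 2.421%.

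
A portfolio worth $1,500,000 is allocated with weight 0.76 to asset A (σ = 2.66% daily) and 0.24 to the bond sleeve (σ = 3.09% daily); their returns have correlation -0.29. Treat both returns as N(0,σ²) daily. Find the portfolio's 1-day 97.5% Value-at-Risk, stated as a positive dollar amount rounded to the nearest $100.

$57,100

σ_p² = 0.76²·2.66² + 0.24²·3.09² + 2·-0.29·0.76·0.24·2.66·3.09 = 3.7673 (%²).
σ_p = √3.7673 = 1.941%.
At 97.5%, z = 1.960.
VaR = 1.960 × 1.941% = 3.804%; on $1,500,000 that is $57,060.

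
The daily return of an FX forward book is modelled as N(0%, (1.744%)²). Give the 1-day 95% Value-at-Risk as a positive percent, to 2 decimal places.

At 95% one-sided, z = 1.645.
VaR = z·σ = 1.645 × 1.744% = 2.869%.

2.87%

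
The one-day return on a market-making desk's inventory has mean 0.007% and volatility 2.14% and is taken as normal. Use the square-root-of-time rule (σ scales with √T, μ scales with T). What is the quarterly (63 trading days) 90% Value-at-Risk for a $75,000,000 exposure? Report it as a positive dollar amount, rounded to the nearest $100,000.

$16,000,000

At 90%, z = 1.282.
σ_{63d} = 2.14% × √63 = 16.986%; μ_{63d} = 63 × 0.007% = 0.441%.
VaR = −(0.441%) + 1.282 × 16.986% = 21.335%.
On $75,000,000: 0.21335 × $75,000,000 = $16,001,250.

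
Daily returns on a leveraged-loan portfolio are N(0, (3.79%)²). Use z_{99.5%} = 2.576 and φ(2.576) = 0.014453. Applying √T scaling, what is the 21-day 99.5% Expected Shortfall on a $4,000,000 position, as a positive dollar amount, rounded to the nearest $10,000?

σ_{21d} = 3.79% × √21 = 17.368%.
ES multiplier = φ(z)/(1−α) = 0.014453/0.005 = 2.891.
ES = 17.368% × 2.891 = 50.211%; on $4,000,000: $2,008,440.

$2,010,000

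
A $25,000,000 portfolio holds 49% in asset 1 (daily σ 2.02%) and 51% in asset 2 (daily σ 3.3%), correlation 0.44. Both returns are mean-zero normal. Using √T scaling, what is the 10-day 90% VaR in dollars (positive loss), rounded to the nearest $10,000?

$2,330,000

σ_p = √(0.49²·2.02² + 0.51²·3.3² + 2·0.44·0.49·0.51·2.02·3.3) = 2.297%.
σ_{10d} = 2.297% × √10 = 7.264%.
z(90%) = 1.282.
VaR = 1.282 × 7.264% = 9.312%; on $25,000,000 that is $2,328,000.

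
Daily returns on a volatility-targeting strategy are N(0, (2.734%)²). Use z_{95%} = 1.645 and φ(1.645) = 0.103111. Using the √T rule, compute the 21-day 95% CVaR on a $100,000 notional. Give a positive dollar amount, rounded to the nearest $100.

$25,800

σ_{21d} = 2.734% × √21 = 12.529%.
ES multiplier = φ(z)/(1−α) = 0.103111/0.05 = 2.062.
ES = 12.529% × 2.062 = 25.835%; on $100,000: $25,835.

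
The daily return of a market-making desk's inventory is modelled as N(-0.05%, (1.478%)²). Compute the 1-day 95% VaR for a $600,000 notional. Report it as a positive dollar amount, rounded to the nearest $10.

$14,890

At 95% one-sided, z = 1.645.
VaR = −μ + z·σ = −(-0.05%) + 1.645 × 1.478% = 2.481%.
On $600,000: 0.02481 × $600,000 = $14,886.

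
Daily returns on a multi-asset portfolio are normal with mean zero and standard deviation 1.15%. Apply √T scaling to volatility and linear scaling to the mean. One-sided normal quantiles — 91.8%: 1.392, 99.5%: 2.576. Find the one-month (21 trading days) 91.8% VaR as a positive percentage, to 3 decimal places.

σ_{21d} = 1.15% × √21 = 5.270%.
VaR = 1.392 × 5.270% = 7.336%.

7.336%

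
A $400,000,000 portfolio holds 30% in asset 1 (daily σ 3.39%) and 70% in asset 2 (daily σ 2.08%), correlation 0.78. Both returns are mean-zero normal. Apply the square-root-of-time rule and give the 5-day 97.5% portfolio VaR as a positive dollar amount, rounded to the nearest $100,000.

σ_p = √(0.3²·3.39² + 0.7²·2.08² + 2·0.78·0.3·0.7·3.39·2.08) = 2.338%.
σ_{5d} = 2.338% × √5 = 5.228%.
z(97.5%) = 1.960.
VaR = 1.960 × 5.228% = 10.247%; on $400,000,000 that is $40,988,000.

$41,000,000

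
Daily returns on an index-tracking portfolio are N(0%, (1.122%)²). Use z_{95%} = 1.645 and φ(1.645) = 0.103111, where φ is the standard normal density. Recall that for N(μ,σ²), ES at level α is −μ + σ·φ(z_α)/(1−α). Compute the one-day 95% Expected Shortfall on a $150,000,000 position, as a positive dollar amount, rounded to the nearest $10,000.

Tail multiplier: φ(z)/(1−α) = 0.103111 / 0.05 = 2.062.
ES = 1.122% × 2.062 = 2.314%.
On $150,000,000: 0.02314 × $150,000,000 = $3,471,000.

$3,470,000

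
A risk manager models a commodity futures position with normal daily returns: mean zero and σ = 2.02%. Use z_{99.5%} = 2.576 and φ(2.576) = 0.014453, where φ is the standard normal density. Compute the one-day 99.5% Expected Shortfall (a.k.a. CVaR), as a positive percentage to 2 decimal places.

Tail multiplier: φ(z)/(1−α) = 0.014453 / 0.005 = 2.891.
ES = 2.02% × 2.891 = 5.840%.

5.84%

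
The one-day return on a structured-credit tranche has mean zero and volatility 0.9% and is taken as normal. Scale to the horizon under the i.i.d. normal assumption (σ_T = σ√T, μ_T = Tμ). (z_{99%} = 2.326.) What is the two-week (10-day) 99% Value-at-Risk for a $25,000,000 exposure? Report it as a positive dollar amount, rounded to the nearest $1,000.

$1,655,000

σ_{10d} = 0.9% × √10 = 2.846%.
VaR = 2.326 × 2.846% = 6.620%.
On $25,000,000: 0.06620 × $25,000,000 = $1,655,000.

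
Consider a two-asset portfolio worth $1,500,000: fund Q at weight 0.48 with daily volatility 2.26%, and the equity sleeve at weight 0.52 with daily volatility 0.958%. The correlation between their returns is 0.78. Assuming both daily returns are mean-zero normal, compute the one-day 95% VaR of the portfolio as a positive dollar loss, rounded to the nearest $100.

$37,200

σ_p² = 0.48²·2.26² + 0.52²·0.958² + 2·0.78·0.48·0.52·2.26·0.958 = 2.2680 (%²).
σ_p = √2.2680 = 1.506%.
At 95%, z = 1.645.
VaR = 1.645 × 1.506% = 2.477%; on $1,500,000 that is $37,155.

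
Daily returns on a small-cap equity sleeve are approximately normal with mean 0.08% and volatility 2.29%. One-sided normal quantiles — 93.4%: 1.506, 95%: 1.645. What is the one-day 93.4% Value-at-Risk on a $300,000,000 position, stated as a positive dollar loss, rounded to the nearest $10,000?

$10,110,000

VaR = −μ + z·σ = −(0.08%) + 1.506 × 2.29% = 3.369%.
On $300,000,000: 0.03369 × $300,000,000 = $10,107,000.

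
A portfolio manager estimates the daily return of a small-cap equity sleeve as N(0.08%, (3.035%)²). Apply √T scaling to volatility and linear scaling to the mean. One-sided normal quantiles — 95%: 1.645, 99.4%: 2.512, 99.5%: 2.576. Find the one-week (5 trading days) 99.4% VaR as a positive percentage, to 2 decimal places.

16.65%

σ_{5d} = 3.035% × √5 = 6.786%; μ_{5d} = 5 × 0.08% = 0.400%.
VaR = −(0.400%) + 2.512 × 6.786% = 16.646%.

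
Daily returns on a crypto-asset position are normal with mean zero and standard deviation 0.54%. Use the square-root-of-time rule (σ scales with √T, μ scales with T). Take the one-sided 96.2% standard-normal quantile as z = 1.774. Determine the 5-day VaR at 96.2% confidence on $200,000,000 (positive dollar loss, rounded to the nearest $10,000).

$4,280,000

σ_{5d} = 0.54% × √5 = 1.207%.
VaR = 1.774 × 1.207% = 2.141%.
On $200,000,000: 0.02141 × $200,000,000 = $4,282,000.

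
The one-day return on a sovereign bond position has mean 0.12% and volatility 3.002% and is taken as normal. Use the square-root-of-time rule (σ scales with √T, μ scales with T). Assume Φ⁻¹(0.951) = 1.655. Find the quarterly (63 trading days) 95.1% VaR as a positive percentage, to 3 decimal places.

31.875%

σ_{63d} = 3.002% × √63 = 23.828%; μ_{63d} = 63 × 0.12% = 7.560%.
VaR = −(7.560%) + 1.655 × 23.828% = 31.875%.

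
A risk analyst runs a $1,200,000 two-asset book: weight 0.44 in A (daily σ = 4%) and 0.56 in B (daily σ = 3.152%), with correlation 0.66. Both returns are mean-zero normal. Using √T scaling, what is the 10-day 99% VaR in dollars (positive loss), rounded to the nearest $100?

$283,500

σ_p = √(0.44²·4² + 0.56²·3.152² + 2·0.66·0.44·0.56·4·3.152) = 3.212%.
σ_{10d} = 3.212% × √10 = 10.157%.
z(99%) = 2.326.
VaR = 2.326 × 10.157% = 23.625%; on $1,200,000 that is $283,500.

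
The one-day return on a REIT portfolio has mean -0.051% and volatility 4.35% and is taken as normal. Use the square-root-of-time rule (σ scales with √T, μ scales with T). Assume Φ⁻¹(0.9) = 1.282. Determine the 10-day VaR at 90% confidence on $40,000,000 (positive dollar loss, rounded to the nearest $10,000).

$7,260,000

σ_{10d} = 4.35% × √10 = 13.756%; μ_{10d} = 10 × -0.051% = -0.510%.
VaR = −(-0.510%) + 1.282 × 13.756% = 18.145%.
On $40,000,000: 0.18145 × $40,000,000 = $7,258,000.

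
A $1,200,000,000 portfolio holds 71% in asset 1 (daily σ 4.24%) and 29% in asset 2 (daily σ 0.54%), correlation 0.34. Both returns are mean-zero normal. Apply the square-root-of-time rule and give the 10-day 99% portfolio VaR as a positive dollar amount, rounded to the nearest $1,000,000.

$271,000,000

σ_p = √(0.71²·4.24² + 0.29²·0.54² + 2·0.34·0.71·0.29·4.24·0.54) = 3.067%.
σ_{10d} = 3.067% × √10 = 9.699%.
z(99%) = 2.326.
VaR = 2.326 × 9.699% = 22.560%; on $1,200,000,000 that is $270,720,000.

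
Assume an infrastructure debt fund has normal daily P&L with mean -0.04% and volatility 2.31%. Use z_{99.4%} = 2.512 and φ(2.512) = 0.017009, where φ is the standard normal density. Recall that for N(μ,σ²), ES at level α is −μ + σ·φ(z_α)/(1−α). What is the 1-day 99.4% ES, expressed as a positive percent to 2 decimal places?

6.59%

Tail multiplier: φ(z)/(1−α) = 0.017009 / 0.006 = 2.835.
ES = −(-0.04%) + 2.31% × 2.835 = 6.589%.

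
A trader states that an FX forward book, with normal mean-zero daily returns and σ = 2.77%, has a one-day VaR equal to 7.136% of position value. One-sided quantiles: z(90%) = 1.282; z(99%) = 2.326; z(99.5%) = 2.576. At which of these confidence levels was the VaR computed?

Implied z = VaR/σ = 7.136 / 2.77 = 2.576.
This matches z(99.5%) = 2.576.

99.5%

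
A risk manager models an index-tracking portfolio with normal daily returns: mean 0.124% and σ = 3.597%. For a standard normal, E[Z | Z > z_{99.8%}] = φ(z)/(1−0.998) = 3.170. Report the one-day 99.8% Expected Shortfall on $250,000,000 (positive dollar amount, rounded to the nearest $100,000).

$28,200,000

ES = −(0.124%) + 3.597% × 3.170 = 11.278%.
On $250,000,000: 0.11278 × $250,000,000 = $28,195,000.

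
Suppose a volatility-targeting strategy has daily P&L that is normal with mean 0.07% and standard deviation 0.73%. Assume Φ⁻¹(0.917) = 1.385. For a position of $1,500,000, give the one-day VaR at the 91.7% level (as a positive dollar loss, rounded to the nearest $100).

$14,100

VaR = −μ + z·σ = −(0.07%) + 1.385 × 0.73% = 0.941%.
On $1,500,000: 0.00941 × $1,500,000 = $14,115.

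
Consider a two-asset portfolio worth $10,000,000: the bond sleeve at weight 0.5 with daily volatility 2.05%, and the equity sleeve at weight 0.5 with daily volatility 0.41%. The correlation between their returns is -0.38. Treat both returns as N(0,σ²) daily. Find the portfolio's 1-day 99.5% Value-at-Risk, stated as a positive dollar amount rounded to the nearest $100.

$248,800

σ_p² = 0.5²·2.05² + 0.5²·0.41² + 2·-0.38·0.5·0.5·2.05·0.41 = 0.9330 (%²).
σ_p = √0.9330 = 0.966%.
At 99.5%, z = 2.576.
VaR = 2.576 × 0.966% = 2.488%; on $10,000,000 that is $248,800.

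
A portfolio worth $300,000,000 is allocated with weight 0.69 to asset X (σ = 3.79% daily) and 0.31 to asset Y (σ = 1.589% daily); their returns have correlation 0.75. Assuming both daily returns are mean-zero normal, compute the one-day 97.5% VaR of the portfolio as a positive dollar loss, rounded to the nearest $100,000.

$17,700,000

σ_p² = 0.69²·3.79² + 0.31²·1.589² + 2·0.75·0.69·0.31·3.79·1.589 = 9.0137 (%²).
σ_p = √9.0137 = 3.002%.
At 97.5%, z = 1.960.
VaR = 1.960 × 3.002% = 5.884%; on $300,000,000 that is $17,652,000.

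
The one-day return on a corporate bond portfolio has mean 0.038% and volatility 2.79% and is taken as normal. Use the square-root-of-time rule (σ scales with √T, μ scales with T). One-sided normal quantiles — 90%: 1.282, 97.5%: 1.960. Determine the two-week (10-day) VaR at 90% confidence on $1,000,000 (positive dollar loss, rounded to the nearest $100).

σ_{10d} = 2.79% × √10 = 8.823%; μ_{10d} = 10 × 0.038% = 0.380%.
VaR = −(0.380%) + 1.282 × 8.823% = 10.931%.
On $1,000,000: 0.10931 × $1,000,000 = $109,310.

$109,300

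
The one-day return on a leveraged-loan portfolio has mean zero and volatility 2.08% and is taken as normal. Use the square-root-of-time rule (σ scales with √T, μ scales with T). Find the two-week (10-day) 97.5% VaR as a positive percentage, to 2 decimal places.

At 97.5%, z = 1.960.
σ_{10d} = 2.08% × √10 = 6.578%.
VaR = 1.960 × 6.578% = 12.893%.

12.89%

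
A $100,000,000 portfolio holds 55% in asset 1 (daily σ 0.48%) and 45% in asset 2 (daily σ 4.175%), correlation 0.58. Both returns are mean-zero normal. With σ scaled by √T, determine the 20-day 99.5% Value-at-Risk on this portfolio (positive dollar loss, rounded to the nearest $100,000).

σ_p = √(0.55²·0.48² + 0.45²·4.175² + 2·0.58·0.55·0.45·0.48·4.175) = 2.043%.
σ_{20d} = 2.043% × √20 = 9.137%.
z(99.5%) = 2.576.
VaR = 2.576 × 9.137% = 23.537%; on $100,000,000 that is $23,537,000.

$23,500,000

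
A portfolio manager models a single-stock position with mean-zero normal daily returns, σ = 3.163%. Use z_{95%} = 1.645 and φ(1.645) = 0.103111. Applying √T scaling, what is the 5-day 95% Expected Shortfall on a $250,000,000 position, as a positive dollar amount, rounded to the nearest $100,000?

$36,500,000

σ_{5d} = 3.163% × √5 = 7.073%.
ES multiplier = φ(z)/(1−α) = 0.103111/0.05 = 2.062.
ES = 7.073% × 2.062 = 14.585%; on $250,000,000: $36,462,500.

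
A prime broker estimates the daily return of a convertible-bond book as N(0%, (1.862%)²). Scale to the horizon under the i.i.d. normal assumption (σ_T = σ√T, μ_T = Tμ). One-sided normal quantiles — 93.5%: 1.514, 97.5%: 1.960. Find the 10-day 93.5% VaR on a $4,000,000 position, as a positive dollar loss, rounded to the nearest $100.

$356,600

σ_{10d} = 1.862% × √10 = 5.888%.
VaR = 1.514 × 5.888% = 8.914%.
On $4,000,000: 0.08914 × $4,000,000 = $356,560.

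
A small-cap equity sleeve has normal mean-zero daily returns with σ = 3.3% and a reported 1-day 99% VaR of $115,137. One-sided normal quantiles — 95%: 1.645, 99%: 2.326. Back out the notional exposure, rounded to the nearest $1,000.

VaR as a fraction of value: z·σ = 2.326 × 3.3% = 7.6758%.
Position = $115,137 / 0.076758 = $1,500,000.

$1,500,000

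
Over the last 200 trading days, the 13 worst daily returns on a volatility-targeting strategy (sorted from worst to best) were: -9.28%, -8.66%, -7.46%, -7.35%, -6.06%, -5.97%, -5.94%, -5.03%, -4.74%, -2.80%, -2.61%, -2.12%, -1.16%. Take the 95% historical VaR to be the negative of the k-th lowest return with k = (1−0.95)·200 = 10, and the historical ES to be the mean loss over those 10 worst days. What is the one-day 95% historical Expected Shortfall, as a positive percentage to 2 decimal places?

6.33%

The 10 worst returns sum to -63.29%.
ES = −(-63.29%) / 10 = 6.329% ≈ 6.33%.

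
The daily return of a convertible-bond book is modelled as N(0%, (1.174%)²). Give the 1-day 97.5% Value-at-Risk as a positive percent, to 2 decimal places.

At 97.5% one-sided, z = 1.960.
VaR = z·σ = 1.960 × 1.174% = 2.301%.

2.30%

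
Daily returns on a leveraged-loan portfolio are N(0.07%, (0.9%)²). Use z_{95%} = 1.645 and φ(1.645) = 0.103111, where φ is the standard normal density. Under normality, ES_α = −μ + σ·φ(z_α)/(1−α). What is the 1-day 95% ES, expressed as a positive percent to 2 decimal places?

1.79%

Tail multiplier: φ(z)/(1−α) = 0.103111 / 0.05 = 2.062.
ES = −(0.07%) + 0.9% × 2.062 = 1.786%.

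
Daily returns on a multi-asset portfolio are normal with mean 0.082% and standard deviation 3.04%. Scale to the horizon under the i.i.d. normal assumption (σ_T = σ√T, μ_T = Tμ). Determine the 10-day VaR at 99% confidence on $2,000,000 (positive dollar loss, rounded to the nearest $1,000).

At 99%, z = 2.326.
σ_{10d} = 3.04% × √10 = 9.613%; μ_{10d} = 10 × 0.082% = 0.820%.
VaR = −(0.820%) + 2.326 × 9.613% = 21.540%.
On $2,000,000: 0.21540 × $2,000,000 = $430,800.

$431,000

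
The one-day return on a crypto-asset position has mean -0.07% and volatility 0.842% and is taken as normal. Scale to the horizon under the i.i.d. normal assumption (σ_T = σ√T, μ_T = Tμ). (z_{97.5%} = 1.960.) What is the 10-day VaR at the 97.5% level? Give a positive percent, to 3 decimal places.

σ_{10d} = 0.842% × √10 = 2.663%; μ_{10d} = 10 × -0.07% = -0.700%.
VaR = −(-0.700%) + 1.960 × 2.663% = 5.919%.

5.919%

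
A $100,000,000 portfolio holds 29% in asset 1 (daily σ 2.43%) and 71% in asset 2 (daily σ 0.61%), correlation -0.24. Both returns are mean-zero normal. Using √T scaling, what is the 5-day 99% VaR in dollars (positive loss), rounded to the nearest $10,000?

$3,810,000

σ_p = √(0.29²·2.43² + 0.71²·0.61² + 2·-0.24·0.29·0.71·2.43·0.61) = 0.733%.
σ_{5d} = 0.733% × √5 = 1.639%.
z(99%) = 2.326.
VaR = 2.326 × 1.639% = 3.812%; on $100,000,000 that is $3,812,000.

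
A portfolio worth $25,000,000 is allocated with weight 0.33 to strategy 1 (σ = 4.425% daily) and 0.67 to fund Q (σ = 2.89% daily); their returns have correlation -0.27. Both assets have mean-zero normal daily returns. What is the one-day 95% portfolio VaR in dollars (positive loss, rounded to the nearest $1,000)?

$858,000

σ_p² = 0.33²·4.425² + 0.67²·2.89² + 2·-0.27·0.33·0.67·4.425·2.89 = 4.3547 (%²).
σ_p = √4.3547 = 2.087%.
At 95%, z = 1.645.
VaR = 1.645 × 2.087% = 3.433%; on $25,000,000 that is $858,250.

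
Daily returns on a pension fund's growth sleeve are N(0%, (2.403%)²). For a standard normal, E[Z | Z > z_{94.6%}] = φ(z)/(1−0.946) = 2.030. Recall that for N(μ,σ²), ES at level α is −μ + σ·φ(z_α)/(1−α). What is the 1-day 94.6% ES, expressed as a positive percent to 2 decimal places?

ES = 2.403% × 2.030 = 4.878%.

4.88%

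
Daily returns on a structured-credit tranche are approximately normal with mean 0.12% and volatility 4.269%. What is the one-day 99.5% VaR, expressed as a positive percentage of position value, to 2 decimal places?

10.88%

At 99.5% one-sided, z = 2.576.
VaR = −μ + z·σ = −(0.12%) + 2.576 × 4.269% = 10.877%.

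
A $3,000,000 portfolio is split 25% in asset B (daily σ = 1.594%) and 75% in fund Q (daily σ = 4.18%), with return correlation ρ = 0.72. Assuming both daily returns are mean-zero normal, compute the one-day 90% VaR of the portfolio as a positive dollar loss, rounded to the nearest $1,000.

σ_p² = 0.25²·1.594² + 0.75²·4.18² + 2·0.72·0.25·0.75·1.594·4.18 = 11.7860 (%²).
σ_p = √11.7860 = 3.433%.
At 90%, z = 1.282.
VaR = 1.282 × 3.433% = 4.401%; on $3,000,000 that is $132,030.

$132,000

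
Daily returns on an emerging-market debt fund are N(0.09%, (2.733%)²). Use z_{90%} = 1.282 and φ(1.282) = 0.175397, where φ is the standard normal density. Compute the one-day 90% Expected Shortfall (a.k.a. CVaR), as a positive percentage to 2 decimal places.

Tail multiplier: φ(z)/(1−α) = 0.175397 / 0.1 = 1.754.
ES = −(0.09%) + 2.733% × 1.754 = 4.704%.

4.70%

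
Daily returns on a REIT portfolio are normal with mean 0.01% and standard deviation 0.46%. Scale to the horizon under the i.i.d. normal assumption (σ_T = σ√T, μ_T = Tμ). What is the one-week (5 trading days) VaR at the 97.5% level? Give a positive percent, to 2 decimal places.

At 97.5%, z = 1.960.
σ_{5d} = 0.46% × √5 = 1.029%; μ_{5d} = 5 × 0.01% = 0.050%.
VaR = −(0.050%) + 1.960 × 1.029% = 1.967%.

1.97%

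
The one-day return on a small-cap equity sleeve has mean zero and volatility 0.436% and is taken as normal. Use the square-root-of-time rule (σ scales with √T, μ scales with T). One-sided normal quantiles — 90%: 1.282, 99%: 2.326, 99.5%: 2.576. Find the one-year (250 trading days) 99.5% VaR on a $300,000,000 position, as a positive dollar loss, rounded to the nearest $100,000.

$53,300,000

σ_{250d} = 0.436% × √250 = 6.894%.
VaR = 2.576 × 6.894% = 17.759%.
On $300,000,000: 0.17759 × $300,000,000 = $53,277,000.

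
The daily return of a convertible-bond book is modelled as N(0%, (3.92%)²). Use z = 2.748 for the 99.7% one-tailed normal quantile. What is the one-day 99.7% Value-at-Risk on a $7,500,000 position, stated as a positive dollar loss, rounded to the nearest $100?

VaR = z·σ = 2.748 × 3.92% = 10.772%.
On $7,500,000: 0.10772 × $7,500,000 = $807,900.

$807,900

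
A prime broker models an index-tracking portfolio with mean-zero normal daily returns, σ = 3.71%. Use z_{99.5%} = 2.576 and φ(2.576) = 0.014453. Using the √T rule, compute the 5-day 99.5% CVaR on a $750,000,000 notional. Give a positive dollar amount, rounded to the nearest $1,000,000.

$180,000,000

σ_{5d} = 3.71% × √5 = 8.296%.
ES multiplier = φ(z)/(1−α) = 0.014453/0.005 = 2.891.
ES = 8.296% × 2.891 = 23.984%; on $750,000,000: $179,880,000.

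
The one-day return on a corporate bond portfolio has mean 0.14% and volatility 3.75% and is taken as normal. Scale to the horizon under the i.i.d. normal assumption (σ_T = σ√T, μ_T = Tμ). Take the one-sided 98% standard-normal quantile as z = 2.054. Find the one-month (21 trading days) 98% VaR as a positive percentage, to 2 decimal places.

σ_{21d} = 3.75% × √21 = 17.185%; μ_{21d} = 21 × 0.14% = 2.940%.
VaR = −(2.940%) + 2.054 × 17.185% = 32.358%.

32.36%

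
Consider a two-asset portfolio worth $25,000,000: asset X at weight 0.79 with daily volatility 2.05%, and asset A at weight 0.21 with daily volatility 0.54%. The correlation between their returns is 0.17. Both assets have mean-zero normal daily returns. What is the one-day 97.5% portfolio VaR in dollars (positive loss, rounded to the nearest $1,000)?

σ_p² = 0.79²·2.05² + 0.21²·0.54² + 2·0.17·0.79·0.21·2.05·0.54 = 2.6981 (%²).
σ_p = √2.6981 = 1.643%.
At 97.5%, z = 1.960.
VaR = 1.960 × 1.643% = 3.220%; on $25,000,000 that is $805,000.

$805,000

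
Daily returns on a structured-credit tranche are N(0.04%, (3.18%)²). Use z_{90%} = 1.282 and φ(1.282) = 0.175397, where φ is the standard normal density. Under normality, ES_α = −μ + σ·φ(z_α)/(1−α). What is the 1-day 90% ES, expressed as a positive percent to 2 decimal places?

Tail multiplier: φ(z)/(1−α) = 0.175397 / 0.1 = 1.754.
ES = −(0.04%) + 3.18% × 1.754 = 5.538%.

5.54%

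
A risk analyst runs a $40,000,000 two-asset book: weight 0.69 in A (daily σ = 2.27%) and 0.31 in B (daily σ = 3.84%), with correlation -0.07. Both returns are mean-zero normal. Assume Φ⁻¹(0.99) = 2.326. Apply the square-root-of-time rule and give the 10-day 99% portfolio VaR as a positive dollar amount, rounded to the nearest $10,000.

$5,590,000

σ_p = √(0.69²·2.27² + 0.31²·3.84² + 2·-0.07·0.69·0.31·2.27·3.84) = 1.900%.
σ_{10d} = 1.900% × √10 = 6.008%.
VaR = 2.326 × 6.008% = 13.975%; on $40,000,000 that is $5,590,000.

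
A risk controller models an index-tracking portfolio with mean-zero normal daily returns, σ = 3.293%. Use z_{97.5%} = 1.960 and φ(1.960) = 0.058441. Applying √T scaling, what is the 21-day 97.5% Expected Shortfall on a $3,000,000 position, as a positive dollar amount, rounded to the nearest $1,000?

σ_{21d} = 3.293% × √21 = 15.090%.
ES multiplier = φ(z)/(1−α) = 0.058441/0.025 = 2.338.
ES = 15.090% × 2.338 = 35.280%; on $3,000,000: $1,058,400.

$1,058,000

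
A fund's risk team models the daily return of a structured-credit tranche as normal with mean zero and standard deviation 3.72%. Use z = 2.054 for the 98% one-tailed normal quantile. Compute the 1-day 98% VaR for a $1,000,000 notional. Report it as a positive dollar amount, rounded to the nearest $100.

VaR = z·σ = 2.054 × 3.72% = 7.641%.
On $1,000,000: 0.07641 × $1,000,000 = $76,410.

$76,400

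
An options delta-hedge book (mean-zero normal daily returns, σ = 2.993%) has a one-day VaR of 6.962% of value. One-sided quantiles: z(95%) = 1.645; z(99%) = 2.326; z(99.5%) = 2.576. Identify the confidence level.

99%

Implied z = VaR/σ = 6.962 / 2.993 = 2.326.
This matches z(99%) = 2.326.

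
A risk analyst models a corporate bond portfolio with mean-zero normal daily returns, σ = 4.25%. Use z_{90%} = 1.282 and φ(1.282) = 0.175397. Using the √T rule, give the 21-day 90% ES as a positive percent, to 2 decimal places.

34.16%

σ_{21d} = 4.25% × √21 = 19.476%.
ES multiplier = φ(z)/(1−α) = 0.175397/0.1 = 1.754.
ES = 19.476% × 1.754 = 34.161%.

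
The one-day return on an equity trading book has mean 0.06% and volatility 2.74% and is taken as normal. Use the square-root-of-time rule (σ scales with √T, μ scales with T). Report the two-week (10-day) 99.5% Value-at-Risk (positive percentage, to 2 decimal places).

21.72%

At 99.5%, z = 2.576.
σ_{10d} = 2.74% × √10 = 8.665%; μ_{10d} = 10 × 0.06% = 0.600%.
VaR = −(0.600%) + 2.576 × 8.665% = 21.721%.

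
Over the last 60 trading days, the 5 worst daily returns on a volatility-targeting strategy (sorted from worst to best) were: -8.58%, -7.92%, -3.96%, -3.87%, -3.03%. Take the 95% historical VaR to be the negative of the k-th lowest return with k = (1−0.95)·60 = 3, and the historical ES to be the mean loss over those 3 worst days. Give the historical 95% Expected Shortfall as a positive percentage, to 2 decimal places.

6.82%

The 3 worst returns sum to -20.46%.
ES = −(-20.46%) / 3 = 6.82%.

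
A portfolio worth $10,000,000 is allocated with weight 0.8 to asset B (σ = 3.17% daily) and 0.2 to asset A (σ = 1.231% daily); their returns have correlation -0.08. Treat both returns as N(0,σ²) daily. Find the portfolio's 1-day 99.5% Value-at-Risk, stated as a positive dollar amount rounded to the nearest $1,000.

$651,000

σ_p² = 0.8²·3.17² + 0.2²·1.231² + 2·-0.08·0.8·0.2·3.17·1.231 = 6.3920 (%²).
σ_p = √6.3920 = 2.528%.
At 99.5%, z = 2.576.
VaR = 2.576 × 2.528% = 6.512%; on $10,000,000 that is $651,200.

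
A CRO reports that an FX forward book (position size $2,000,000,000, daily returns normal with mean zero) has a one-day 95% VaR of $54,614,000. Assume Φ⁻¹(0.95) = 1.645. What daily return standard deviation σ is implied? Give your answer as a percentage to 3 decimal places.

1.660%

VaR as a fraction: $54,614,000 / $2,000,000,000 = 2.731%.
σ = VaR / z = 2.731% / 1.645 = 1.660%.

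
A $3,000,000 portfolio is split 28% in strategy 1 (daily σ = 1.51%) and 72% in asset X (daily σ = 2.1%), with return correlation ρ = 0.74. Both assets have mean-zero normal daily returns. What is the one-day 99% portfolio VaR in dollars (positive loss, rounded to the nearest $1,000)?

$129,000

σ_p² = 0.28²·1.51² + 0.72²·2.1² + 2·0.74·0.28·0.72·1.51·2.1 = 3.4110 (%²).
σ_p = √3.4110 = 1.847%.
At 99%, z = 2.326.
VaR = 2.326 × 1.847% = 4.296%; on $3,000,000 that is $128,880.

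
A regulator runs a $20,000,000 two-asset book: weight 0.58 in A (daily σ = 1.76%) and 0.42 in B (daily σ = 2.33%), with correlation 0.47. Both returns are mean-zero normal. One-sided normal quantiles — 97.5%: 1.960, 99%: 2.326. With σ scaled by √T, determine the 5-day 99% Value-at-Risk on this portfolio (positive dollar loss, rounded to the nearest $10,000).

σ_p = √(0.58²·1.76² + 0.42²·2.33² + 2·0.47·0.58·0.42·1.76·2.33) = 1.714%.
σ_{5d} = 1.714% × √5 = 3.833%.
VaR = 2.326 × 3.833% = 8.916%; on $20,000,000 that is $1,783,200.

$1,780,000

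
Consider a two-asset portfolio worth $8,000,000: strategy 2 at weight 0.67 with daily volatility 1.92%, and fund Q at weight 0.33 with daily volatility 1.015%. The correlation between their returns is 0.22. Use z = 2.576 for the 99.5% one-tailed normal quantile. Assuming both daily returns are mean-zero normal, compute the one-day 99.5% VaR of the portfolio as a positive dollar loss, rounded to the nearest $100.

σ_p² = 0.67²·1.92² + 0.33²·1.015² + 2·0.22·0.67·0.33·1.92·1.015 = 1.9566 (%²).
σ_p = √1.9566 = 1.399%.
VaR = 2.576 × 1.399% = 3.604%; on $8,000,000 that is $288,320.

$288,300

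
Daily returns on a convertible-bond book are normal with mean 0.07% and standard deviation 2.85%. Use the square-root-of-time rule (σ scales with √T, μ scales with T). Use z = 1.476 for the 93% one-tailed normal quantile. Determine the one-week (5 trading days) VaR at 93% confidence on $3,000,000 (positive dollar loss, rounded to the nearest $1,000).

σ_{5d} = 2.85% × √5 = 6.373%; μ_{5d} = 5 × 0.07% = 0.350%.
VaR = −(0.350%) + 1.476 × 6.373% = 9.057%.
On $3,000,000: 0.09057 × $3,000,000 = $271,710.

$272,000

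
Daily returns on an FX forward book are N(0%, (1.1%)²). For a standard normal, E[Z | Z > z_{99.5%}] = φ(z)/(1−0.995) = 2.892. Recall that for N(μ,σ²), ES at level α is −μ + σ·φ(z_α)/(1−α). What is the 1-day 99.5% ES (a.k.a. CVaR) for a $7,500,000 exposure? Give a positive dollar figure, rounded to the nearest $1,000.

ES = 1.1% × 2.892 = 3.181%.
On $7,500,000: 0.03181 × $7,500,000 = $238,575.

$239,000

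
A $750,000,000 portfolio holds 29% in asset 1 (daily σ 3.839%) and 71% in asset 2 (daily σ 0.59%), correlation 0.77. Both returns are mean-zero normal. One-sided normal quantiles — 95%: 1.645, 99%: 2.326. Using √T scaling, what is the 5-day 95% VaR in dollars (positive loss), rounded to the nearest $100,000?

$40,300,000

σ_p = √(0.29²·3.839² + 0.71²·0.59² + 2·0.77·0.29·0.71·3.839·0.59) = 1.461%.
σ_{5d} = 1.461% × √5 = 3.267%.
VaR = 1.645 × 3.267% = 5.374%; on $750,000,000 that is $40,305,000.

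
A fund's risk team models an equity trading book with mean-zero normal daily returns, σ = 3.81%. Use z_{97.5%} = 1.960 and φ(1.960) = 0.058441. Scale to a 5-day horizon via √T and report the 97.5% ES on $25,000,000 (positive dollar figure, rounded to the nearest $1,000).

$4,979,000

σ_{5d} = 3.81% × √5 = 8.519%.
ES multiplier = φ(z)/(1−α) = 0.058441/0.025 = 2.338.
ES = 8.519% × 2.338 = 19.917%; on $25,000,000: $4,979,250.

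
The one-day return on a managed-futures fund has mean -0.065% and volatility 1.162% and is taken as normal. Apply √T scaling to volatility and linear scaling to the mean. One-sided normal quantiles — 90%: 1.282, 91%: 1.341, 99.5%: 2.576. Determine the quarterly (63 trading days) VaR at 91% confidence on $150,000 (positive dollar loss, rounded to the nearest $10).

σ_{63d} = 1.162% × √63 = 9.223%; μ_{63d} = 63 × -0.065% = -4.095%.
VaR = −(-4.095%) + 1.341 × 9.223% = 16.463%.
On $150,000: 0.16463 × $150,000 = $24,694.

$24,690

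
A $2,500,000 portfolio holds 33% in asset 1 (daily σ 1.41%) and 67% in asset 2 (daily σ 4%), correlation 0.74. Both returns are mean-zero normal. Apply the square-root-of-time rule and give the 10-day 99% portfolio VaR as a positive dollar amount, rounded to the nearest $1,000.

σ_p = √(0.33²·1.41² + 0.67²·4² + 2·0.74·0.33·0.67·1.41·4) = 3.040%.
σ_{10d} = 3.040% × √10 = 9.613%.
z(99%) = 2.326.
VaR = 2.326 × 9.613% = 22.360%; on $2,500,000 that is $559,000.

$559,000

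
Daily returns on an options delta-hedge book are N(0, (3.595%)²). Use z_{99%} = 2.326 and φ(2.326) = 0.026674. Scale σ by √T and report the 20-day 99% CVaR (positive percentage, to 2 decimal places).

42.88%

σ_{20d} = 3.595% × √20 = 16.077%.
ES multiplier = φ(z)/(1−α) = 0.026674/0.01 = 2.667.
ES = 16.077% × 2.667 = 42.877%.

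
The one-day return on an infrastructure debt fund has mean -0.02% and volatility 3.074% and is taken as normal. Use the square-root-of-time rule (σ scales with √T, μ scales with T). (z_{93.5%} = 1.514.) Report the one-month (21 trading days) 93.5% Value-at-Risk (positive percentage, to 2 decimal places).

21.75%

σ_{21d} = 3.074% × √21 = 14.087%; μ_{21d} = 21 × -0.02% = -0.420%.
VaR = −(-0.420%) + 1.514 × 14.087% = 21.748%.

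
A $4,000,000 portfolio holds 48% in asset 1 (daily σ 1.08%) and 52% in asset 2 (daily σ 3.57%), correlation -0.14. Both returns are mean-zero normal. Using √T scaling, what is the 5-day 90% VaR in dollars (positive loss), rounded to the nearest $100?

$212,800

σ_p = √(0.48²·1.08² + 0.52²·3.57² + 2·-0.14·0.48·0.52·1.08·3.57) = 1.856%.
σ_{5d} = 1.856% × √5 = 4.150%.
z(90%) = 1.282.
VaR = 1.282 × 4.150% = 5.320%; on $4,000,000 that is $212,800.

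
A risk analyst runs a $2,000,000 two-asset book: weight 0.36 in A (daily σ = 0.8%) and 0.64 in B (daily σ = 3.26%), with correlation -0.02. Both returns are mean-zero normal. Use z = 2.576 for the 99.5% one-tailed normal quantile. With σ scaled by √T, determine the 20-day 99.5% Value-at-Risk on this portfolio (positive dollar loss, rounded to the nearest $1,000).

σ_p = √(0.36²·0.8² + 0.64²·3.26² + 2·-0.02·0.36·0.64·0.8·3.26) = 2.100%.
σ_{20d} = 2.100% × √20 = 9.391%.
VaR = 2.576 × 9.391% = 24.191%; on $2,000,000 that is $483,820.

$484,000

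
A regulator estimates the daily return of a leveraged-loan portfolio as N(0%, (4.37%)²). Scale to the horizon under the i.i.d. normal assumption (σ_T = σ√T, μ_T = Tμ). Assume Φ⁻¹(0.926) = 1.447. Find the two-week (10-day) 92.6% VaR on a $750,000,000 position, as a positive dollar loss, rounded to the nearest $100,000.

σ_{10d} = 4.37% × √10 = 13.819%.
VaR = 1.447 × 13.819% = 19.996%.
On $750,000,000: 0.19996 × $750,000,000 = $149,970,000.

$150,000,000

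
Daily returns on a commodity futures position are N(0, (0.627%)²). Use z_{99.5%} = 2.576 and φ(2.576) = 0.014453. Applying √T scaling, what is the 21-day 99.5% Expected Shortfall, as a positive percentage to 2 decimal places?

8.31%

σ_{21d} = 0.627% × √21 = 2.873%.
ES multiplier = φ(z)/(1−α) = 0.014453/0.005 = 2.891.
ES = 2.873% × 2.891 = 8.306%.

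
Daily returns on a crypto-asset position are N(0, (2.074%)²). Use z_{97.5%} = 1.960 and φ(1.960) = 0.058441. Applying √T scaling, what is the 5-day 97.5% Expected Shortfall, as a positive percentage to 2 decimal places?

10.84%

σ_{5d} = 2.074% × √5 = 4.638%.
ES multiplier = φ(z)/(1−α) = 0.058441/0.025 = 2.338.
ES = 4.638% × 2.338 = 10.844%.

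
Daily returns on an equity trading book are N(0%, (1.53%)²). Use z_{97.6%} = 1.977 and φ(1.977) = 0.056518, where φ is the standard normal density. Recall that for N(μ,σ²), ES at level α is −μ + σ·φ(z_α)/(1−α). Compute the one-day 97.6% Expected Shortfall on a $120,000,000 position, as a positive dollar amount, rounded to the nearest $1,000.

Tail multiplier: φ(z)/(1−α) = 0.056518 / 0.024 = 2.355.
ES = 1.53% × 2.355 = 3.603%.
On $120,000,000: 0.03603 × $120,000,000 = $4,323,600.

$4,324,000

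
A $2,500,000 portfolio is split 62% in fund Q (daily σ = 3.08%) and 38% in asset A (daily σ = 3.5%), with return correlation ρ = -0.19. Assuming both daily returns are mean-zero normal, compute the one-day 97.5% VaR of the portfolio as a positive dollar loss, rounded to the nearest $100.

$103,400

σ_p² = 0.62²·3.08² + 0.38²·3.5² + 2·-0.19·0.62·0.38·3.08·3.5 = 4.4504 (%²).
σ_p = √4.4504 = 2.110%.
At 97.5%, z = 1.960.
VaR = 1.960 × 2.110% = 4.136%; on $2,500,000 that is $103,400.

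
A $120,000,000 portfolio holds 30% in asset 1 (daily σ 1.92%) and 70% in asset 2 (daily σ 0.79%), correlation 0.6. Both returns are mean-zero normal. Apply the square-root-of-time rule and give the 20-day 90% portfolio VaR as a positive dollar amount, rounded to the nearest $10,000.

σ_p = √(0.3²·1.92² + 0.7²·0.79² + 2·0.6·0.3·0.7·1.92·0.79) = 1.010%.
σ_{20d} = 1.010% × √20 = 4.517%.
z(90%) = 1.282.
VaR = 1.282 × 4.517% = 5.791%; on $120,000,000 that is $6,949,200.

$6,950,000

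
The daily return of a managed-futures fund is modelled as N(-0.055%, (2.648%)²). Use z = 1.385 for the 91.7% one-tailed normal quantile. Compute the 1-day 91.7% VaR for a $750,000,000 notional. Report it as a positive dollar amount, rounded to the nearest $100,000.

$27,900,000

VaR = −μ + z·σ = −(-0.055%) + 1.385 × 2.648% = 3.722%.
On $750,000,000: 0.03722 × $750,000,000 = $27,915,000.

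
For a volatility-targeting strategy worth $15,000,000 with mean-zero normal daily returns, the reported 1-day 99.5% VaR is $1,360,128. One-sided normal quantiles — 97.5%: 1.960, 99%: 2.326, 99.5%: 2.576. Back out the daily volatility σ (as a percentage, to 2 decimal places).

3.52%

VaR as a fraction: $1,360,128 / $15,000,000 = 9.068%.
σ = VaR / z = 9.068% / 2.576 = 3.520%.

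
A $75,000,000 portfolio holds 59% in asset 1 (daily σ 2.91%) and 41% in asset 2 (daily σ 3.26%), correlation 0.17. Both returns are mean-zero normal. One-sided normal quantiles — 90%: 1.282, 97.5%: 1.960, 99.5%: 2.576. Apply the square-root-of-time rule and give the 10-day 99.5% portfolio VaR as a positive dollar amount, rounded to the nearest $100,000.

$14,300,000

σ_p = √(0.59²·2.91² + 0.41²·3.26² + 2·0.17·0.59·0.41·2.91·3.26) = 2.348%.
σ_{10d} = 2.348% × √10 = 7.425%.
VaR = 2.576 × 7.425% = 19.127%; on $75,000,000 that is $14,345,250.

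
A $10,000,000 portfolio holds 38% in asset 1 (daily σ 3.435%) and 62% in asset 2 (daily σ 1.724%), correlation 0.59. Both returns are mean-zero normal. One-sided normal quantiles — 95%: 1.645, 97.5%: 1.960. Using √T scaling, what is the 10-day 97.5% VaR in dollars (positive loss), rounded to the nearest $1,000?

$1,314,000

σ_p = √(0.38²·3.435² + 0.62²·1.724² + 2·0.59·0.38·0.62·3.435·1.724) = 2.120%.
σ_{10d} = 2.120% × √10 = 6.704%.
VaR = 1.960 × 6.704% = 13.140%; on $10,000,000 that is $1,314,000.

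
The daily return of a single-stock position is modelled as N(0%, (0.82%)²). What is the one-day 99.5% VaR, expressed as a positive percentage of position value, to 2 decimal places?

At 99.5% one-sided, z = 2.576.
VaR = z·σ = 2.576 × 0.82% = 2.112%.

2.11%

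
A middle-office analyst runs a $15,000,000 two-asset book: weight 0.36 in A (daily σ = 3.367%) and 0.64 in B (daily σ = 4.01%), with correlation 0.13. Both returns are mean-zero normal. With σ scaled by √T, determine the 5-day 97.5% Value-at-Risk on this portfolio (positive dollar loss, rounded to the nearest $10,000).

σ_p = √(0.36²·3.367² + 0.64²·4.01² + 2·0.13·0.36·0.64·3.367·4.01) = 2.977%.
σ_{5d} = 2.977% × √5 = 6.657%.
z(97.5%) = 1.960.
VaR = 1.960 × 6.657% = 13.048%; on $15,000,000 that is $1,957,200.

$1,960,000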